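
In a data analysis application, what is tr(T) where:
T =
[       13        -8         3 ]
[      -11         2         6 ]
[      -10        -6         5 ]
tr(T) = 13 + 2 + 5 = 20

The trace of a square matrix is the sum of its diagonal entries.
Diagonal entries of T: T[0][0] = 13, T[1][1] = 2, T[2][2] = 5.
tr(T) = 13 + 2 + 5 = 20.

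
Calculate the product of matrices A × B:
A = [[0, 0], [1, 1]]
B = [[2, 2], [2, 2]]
[[0, 0], [4, 4]]

Matrix multiplication:
C[0][0] = 0×2 + 0×2 = 0
C[0][1] = 0×2 + 0×2 = 0
C[1][0] = 1×2 + 1×2 = 4
C[1][1] = 1×2 + 1×2 = 4
Result: [[0, 0], [4, 4]]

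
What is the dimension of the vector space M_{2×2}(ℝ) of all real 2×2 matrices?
Dimension = 4

A real 2×2 matrix is determined by its 2·2 = 4 independent entries.
A standard basis is {E_ij : 1 ≤ i ≤ 2, 1 ≤ j ≤ 2}, where E_ij has a 1 in position (i, j) and 0 elsewhere — there are 4 such matrices, and they are linearly independent and span M_{2×2}(ℝ).
Therefore dim(M_{2×2}(ℝ)) = 4.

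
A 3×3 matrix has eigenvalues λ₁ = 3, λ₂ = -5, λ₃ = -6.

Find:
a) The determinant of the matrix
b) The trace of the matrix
det = 90, trace = -8

Two standard eigenvalue identities:
- det(A) equals the product of the eigenvalues (counted with multiplicity).
- trace(A) equals the sum of the eigenvalues.
det(A) = (3)*(-5)*(-6) = 90.
trace(A) = 3 - 5 - 6 = -8.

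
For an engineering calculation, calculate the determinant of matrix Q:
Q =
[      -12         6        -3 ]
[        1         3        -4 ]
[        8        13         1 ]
det(Q) = -825

Expand along row 0 (cofactor expansion): det(Q) = a*(e*i - f*h) - b*(d*i - f*g) + c*(d*h - e*g), where the 3×3 is [[a, b, c], [d, e, f], [g, h, i]].
Minor M_00 = (3)*(1) - (-4)*(13) = 3 + 52 = 55.
Minor M_01 = (1)*(1) - (-4)*(8) = 1 + 32 = 33.
Minor M_02 = (1)*(13) - (3)*(8) = 13 - 24 = -11.
det(Q) = (-12)*(55) - (6)*(33) + (-3)*(-11) = -660 - 198 + 33 = -825.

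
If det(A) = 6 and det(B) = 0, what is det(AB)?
0

Use the multiplicative property of determinants: det(AB) = det(A)*det(B).
det(AB) = (6)*(0) = 0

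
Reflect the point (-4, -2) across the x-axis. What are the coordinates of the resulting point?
(-4, 2)

Reflection across x-axis: (-4, -2) → (-4, 2)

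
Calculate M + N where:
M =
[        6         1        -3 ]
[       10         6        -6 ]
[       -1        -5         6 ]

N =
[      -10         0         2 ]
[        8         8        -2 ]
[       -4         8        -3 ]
M + N =
[       -4         1        -1 ]
[       18        14        -8 ]
[       -5         3         3 ]

Matrix addition is elementwise: (M+N)[i][j] = M[i][j] + N[i][j].
  (M+N)[0][0] = (6) + (-10) = -4
  (M+N)[0][1] = (1) + (0) = 1
  (M+N)[0][2] = (-3) + (2) = -1
  (M+N)[1][0] = (10) + (8) = 18
  (M+N)[1][1] = (6) + (8) = 14
  (M+N)[1][2] = (-6) + (-2) = -8
  (M+N)[2][0] = (-1) + (-4) = -5
  (M+N)[2][1] = (-5) + (8) = 3
  (M+N)[2][2] = (6) + (-3) = 3
M + N =
[       -4         1        -1 ]
[       18        14        -8 ]
[       -5         3         3 ]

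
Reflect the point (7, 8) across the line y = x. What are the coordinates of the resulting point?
(8, 7)

Reflection across line y = x: (7, 8) → (8, 7)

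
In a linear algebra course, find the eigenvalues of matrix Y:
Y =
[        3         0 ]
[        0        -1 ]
λ = -1, 3

Solve det(Y - λI) = 0. For a 2×2 matrix the characteristic equation is λ² - (trace)λ + det = 0.
trace(Y) = a + d = 3 - 1 = 2.
det(Y) = a*d - b*c = (3)*(-1) - (0)*(0) = -3 - 0 = -3.
Characteristic equation: λ² - (2)λ + (-3) = 0.
Discriminant = (2)² - 4*(-3) = 4 + 12 = 16.
λ = (2 ± √16) / 2 = (2 ± 4) / 2 = -1, 3.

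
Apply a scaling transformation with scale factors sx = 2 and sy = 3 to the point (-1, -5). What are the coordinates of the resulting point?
(-2, -15)

Scaling matrix:
[[2, 0], [0, 3]]
Result: (-1 × 2, -5 × 3) = (-2, -15)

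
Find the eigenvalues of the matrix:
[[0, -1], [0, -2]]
λ = -2 and λ = 0

Characteristic equation: det(A - λI) = 0
λ² - (trace)λ + (det) = 0
λ² - (-2)λ + (0) = 0
λ² + 2λ + 0 = 0
Solving: λ = -2, 0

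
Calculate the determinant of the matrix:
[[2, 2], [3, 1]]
-4

For a 2×2 matrix [[a, b], [c, d]], det = ad - bc
det = (2)(1) - (2)(3) = 2 - 6 = -4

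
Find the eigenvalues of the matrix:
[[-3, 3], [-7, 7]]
λ = 0 and λ = 4

Characteristic equation: det(A - λI) = 0
λ² - (trace)λ + (det) = 0
λ² - (4)λ + (0) = 0
λ² - 4λ + 0 = 0
Solving: λ = 0, 4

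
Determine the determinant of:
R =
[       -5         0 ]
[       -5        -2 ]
det(R) = 10

For a 2×2 matrix [[a, b], [c, d]], det = a*d - b*c.
det(R) = (-5)*(-2) - (0)*(-5) = 10 - 0 = 10.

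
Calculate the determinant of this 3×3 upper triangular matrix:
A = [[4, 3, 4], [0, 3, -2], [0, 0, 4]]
48

The determinant of a triangular matrix is the product of its diagonal entries (the off-diagonal entries above the diagonal do not affect it).
det(A) = (4) * (3) * (4) = 48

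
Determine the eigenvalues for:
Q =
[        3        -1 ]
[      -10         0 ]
λ = -2, 5

Solve det(Q - λI) = 0. For a 2×2 matrix the characteristic equation is λ² - (trace)λ + det = 0.
trace(Q) = a + d = 3 + 0 = 3.
det(Q) = a*d - b*c = (3)*(0) - (-1)*(-10) = 0 - 10 = -10.
Characteristic equation: λ² - (3)λ + (-10) = 0.
Discriminant = (3)² - 4*(-10) = 9 + 40 = 49.
λ = (3 ± √49) / 2 = (3 ± 7) / 2 = -2, 5.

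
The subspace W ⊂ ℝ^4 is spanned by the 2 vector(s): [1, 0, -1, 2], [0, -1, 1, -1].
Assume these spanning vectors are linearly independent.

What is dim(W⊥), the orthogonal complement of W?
dim(W⊥) = 2

For any subspace W of ℝ^n, dim(W) + dim(W⊥) = n (the whole-space dimension).
Here the given 2 vectors are linearly independent, so dim(W) = 2.
Thus dim(W⊥) = n - dim(W) = 4 - 2 = 2.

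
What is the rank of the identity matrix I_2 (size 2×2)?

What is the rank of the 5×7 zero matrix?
rank(I_2) = 2, rank(0) = 0

The identity I_2 has 2 columns that are the standard basis vectors e_1, …, e_2. These are linearly independent, so all 2 columns are pivots and rank(I_2) = 2.
The 5×7 zero matrix has every entry zero, so every row is the zero row and there are no pivots; rank(0) = 0.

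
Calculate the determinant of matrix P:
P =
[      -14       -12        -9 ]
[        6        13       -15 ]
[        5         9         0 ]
det(P) = -891

Expand along row 0 (cofactor expansion): det(P) = a*(e*i - f*h) - b*(d*i - f*g) + c*(d*h - e*g), where the 3×3 is [[a, b, c], [d, e, f], [g, h, i]].
Minor M_00 = (13)*(0) - (-15)*(9) = 0 + 135 = 135.
Minor M_01 = (6)*(0) - (-15)*(5) = 0 + 75 = 75.
Minor M_02 = (6)*(9) - (13)*(5) = 54 - 65 = -11.
det(P) = (-14)*(135) - (-12)*(75) + (-9)*(-11) = -1890 + 900 + 99 = -891.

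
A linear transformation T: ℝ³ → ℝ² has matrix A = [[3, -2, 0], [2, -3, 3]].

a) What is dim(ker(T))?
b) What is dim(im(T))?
dim(ker) = 1, dim(im) = 2

The two rows are not scalar multiples of one another (no single k satisfies row 2 = k × row 1), so they are linearly independent.
Thus rank(A) = 2.
dim(im(T)) = rank(A) = 2.
By the rank-nullity theorem applied to T: ℝ³ → ℝ², rank(A) + nullity(A) = 3 (the domain dimension), so dim(ker(T)) = 3 - 2 = 1.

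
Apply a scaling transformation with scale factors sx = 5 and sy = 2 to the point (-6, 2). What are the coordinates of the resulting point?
(-30, 4)

Scaling matrix:
[[5, 0], [0, 2]]
Result: (-6 × 5, 2 × 2) = (-30, 4)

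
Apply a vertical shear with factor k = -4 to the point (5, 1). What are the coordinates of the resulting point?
(5, -19)

Shear matrix for vertical shear with factor k = -4:
[[1, 0], [-4, 1]]
Result: (5, 1) → (5, -19)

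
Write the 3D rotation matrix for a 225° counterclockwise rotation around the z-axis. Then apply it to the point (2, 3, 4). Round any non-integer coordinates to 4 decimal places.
R = [[-√2/2, √2/2, 0], [-√2/2, -√2/2, 0], [0, 0, 1]]; R·(2, 3, 4) = (0.7071, -3.5355, 4.0000)

Rotation matrix for 225° around z-axis:
cos(225°) = -√2/2, sin(225°) = -√2/2
R = [[-√2/2, √2/2, 0], [-√2/2, -√2/2, 0], [0, 0, 1]]
Apply to (2, 3, 4): R·[2, 3, 4]ᵀ = (0.7071, -3.5355, 4.0000)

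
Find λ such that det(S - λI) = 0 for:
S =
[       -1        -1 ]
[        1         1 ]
λ = 0, 0

Solve det(S - λI) = 0. For a 2×2 matrix the characteristic equation is λ² - (trace)λ + det = 0.
trace(S) = a + d = -1 + 1 = 0.
det(S) = a*d - b*c = (-1)*(1) - (-1)*(1) = -1 + 1 = 0.
Characteristic equation: λ² - (0)λ + (0) = 0.
Discriminant = (0)² - 4*(0) = 0 - 0 = 0.
λ = (0 ± √0) / 2 = (0 ± 0) / 2 = 0, 0.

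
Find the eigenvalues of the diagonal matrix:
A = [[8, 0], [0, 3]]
λ₁ = 8, λ₂ = 3

The characteristic polynomial of A is det(A - λI) = (8 - λ)(3 - λ) = 0.
The roots are λ = 8 and λ = 3, so the eigenvalues are the diagonal entries.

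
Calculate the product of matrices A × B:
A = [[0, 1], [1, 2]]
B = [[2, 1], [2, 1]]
[[2, 1], [6, 3]]

Matrix multiplication:
C[0][0] = 0×2 + 1×2 = 2
C[0][1] = 0×1 + 1×1 = 1
C[1][0] = 1×2 + 2×2 = 6
C[1][1] = 1×1 + 2×1 = 3
Result: [[2, 1], [6, 3]]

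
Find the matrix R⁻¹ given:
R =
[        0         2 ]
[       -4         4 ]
det(R) = 8
R⁻¹ =
[      1/2      -1/4 ]
[      1/2         0 ]

For a 2×2 matrix R = [[a, b], [c, d]] with det(R) ≠ 0, R⁻¹ = (1/det(R)) * [[d, -b], [-c, a]].
det(R) = (0)*(4) - (2)*(-4) = 0 + 8 = 8.
R⁻¹ = (1/8) * [[4, -2], [4, 0]].
Dividing each entry by 8 and reducing:
R⁻¹ =
[      1/2      -1/4 ]
[      1/2         0 ]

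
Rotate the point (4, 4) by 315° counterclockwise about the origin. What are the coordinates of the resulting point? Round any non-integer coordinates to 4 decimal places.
(5.6569, 0.0000)

Rotation matrix R(θ) = [[cos θ, -sin θ], [sin θ, cos θ]]; for θ = 315°:
R = [[√2/2, √2/2], [-√2/2, √2/2]]
Result: R × [4, 4]ᵀ = [√2/2·4 + (√2/2)·4, -√2/2·4 + (√2/2)·4]ᵀ = (5.6569, 0.0000)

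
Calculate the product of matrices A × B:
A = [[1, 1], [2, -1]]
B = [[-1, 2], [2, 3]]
[[1, 5], [-4, 1]]

Matrix multiplication:
C[0][0] = 1×-1 + 1×2 = 1
C[0][1] = 1×2 + 1×3 = 5
C[1][0] = 2×-1 + -1×2 = -4
C[1][1] = 2×2 + -1×3 = 1
Result: [[1, 5], [-4, 1]]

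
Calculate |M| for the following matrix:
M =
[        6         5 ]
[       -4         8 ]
det(M) = 68

For a 2×2 matrix [[a, b], [c, d]], det = a*d - b*c.
det(M) = (6)*(8) - (5)*(-4) = 48 + 20 = 68.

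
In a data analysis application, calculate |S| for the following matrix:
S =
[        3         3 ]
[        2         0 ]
det(S) = -6

For a 2×2 matrix [[a, b], [c, d]], det = a*d - b*c.
det(S) = (3)*(0) - (3)*(2) = 0 - 6 = -6.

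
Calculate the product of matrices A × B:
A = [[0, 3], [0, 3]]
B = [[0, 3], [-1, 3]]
[[-3, 9], [-3, 9]]

Matrix multiplication:
C[0][0] = 0×0 + 3×-1 = -3
C[0][1] = 0×3 + 3×3 = 9
C[1][0] = 0×0 + 3×-1 = -3
C[1][1] = 0×3 + 3×3 = 9
Result: [[-3, 9], [-3, 9]]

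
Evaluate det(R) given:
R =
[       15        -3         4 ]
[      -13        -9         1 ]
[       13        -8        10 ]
det(R) = -775

Expand along row 0 (cofactor expansion): det(R) = a*(e*i - f*h) - b*(d*i - f*g) + c*(d*h - e*g), where the 3×3 is [[a, b, c], [d, e, f], [g, h, i]].
Minor M_00 = (-9)*(10) - (1)*(-8) = -90 + 8 = -82.
Minor M_01 = (-13)*(10) - (1)*(13) = -130 - 13 = -143.
Minor M_02 = (-13)*(-8) - (-9)*(13) = 104 + 117 = 221.
det(R) = (15)*(-82) - (-3)*(-143) + (4)*(221) = -1230 - 429 + 884 = -775.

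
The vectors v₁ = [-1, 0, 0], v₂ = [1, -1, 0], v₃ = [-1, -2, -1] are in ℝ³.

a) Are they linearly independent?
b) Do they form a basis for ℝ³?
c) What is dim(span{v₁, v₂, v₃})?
Yes independent, yes basis, dim = 3

Stack v₁, v₂, v₃ as rows of a 3×3 matrix.
[[-1, 0, 0]; [1, -1, 0]; [-1, -2, -1]] is already lower triangular with nonzero diagonal entries (-1, -1, -1), so its determinant is the product of the diagonal entries, det = (-1)·(-1)·(-1) = -1 ≠ 0, and the rows are linearly independent.
Three linearly independent vectors in ℝ³ form a basis for ℝ³, so dim(span{v₁,v₂,v₃}) = 3.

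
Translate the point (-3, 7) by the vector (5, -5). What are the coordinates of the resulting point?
(2, 2)

Translation by (5, -5):
x' = -3 + 5 = 2
y' = 7 + -5 = 2
Homogeneous matrix: [[1, 0, 5], [0, 1, -5], [0, 0, 1]]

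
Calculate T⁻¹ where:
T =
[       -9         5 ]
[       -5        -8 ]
det(T) = 97
T⁻¹ =
[    -8/97     -5/97 ]
[     5/97     -9/97 ]

For a 2×2 matrix T = [[a, b], [c, d]] with det(T) ≠ 0, T⁻¹ = (1/det(T)) * [[d, -b], [-c, a]].
det(T) = (-9)*(-8) - (5)*(-5) = 72 + 25 = 97.
T⁻¹ = (1/97) * [[-8, -5], [5, -9]].
Dividing each entry by 97 and reducing:
T⁻¹ =
[    -8/97     -5/97 ]
[     5/97     -9/97 ]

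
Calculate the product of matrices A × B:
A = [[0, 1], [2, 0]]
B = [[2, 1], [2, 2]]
[[2, 2], [4, 2]]

Matrix multiplication:
C[0][0] = 0×2 + 1×2 = 2
C[0][1] = 0×1 + 1×2 = 2
C[1][0] = 2×2 + 0×2 = 4
C[1][1] = 2×1 + 0×2 = 2
Result: [[2, 2], [4, 2]]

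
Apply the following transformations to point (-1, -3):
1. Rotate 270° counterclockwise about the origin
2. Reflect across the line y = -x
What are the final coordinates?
(-1, 3)

Step 1: Rotate 270° → (-3, 1)
Step 2: Reflect across the line y = -x → (-1, 3)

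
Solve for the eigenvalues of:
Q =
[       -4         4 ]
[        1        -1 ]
λ = -5, 0

Solve det(Q - λI) = 0. For a 2×2 matrix the characteristic equation is λ² - (trace)λ + det = 0.
trace(Q) = a + d = -4 - 1 = -5.
det(Q) = a*d - b*c = (-4)*(-1) - (4)*(1) = 4 - 4 = 0.
Characteristic equation: λ² - (-5)λ + (0) = 0.
Discriminant = (-5)² - 4*(0) = 25 - 0 = 25.
λ = (-5 ± √25) / 2 = (-5 ± 5) / 2 = -5, 0.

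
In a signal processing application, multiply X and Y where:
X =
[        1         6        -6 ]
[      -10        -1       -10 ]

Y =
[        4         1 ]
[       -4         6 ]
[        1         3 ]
XY =
[      -26        19 ]
[      -46       -46 ]

Matrix multiplication: (XY)[i][j] = sum over k of X[i][k] * Y[k][j].
  (XY)[0][0] = (1)*(4) + (6)*(-4) + (-6)*(1) = -26
  (XY)[0][1] = (1)*(1) + (6)*(6) + (-6)*(3) = 19
  (XY)[1][0] = (-10)*(4) + (-1)*(-4) + (-10)*(1) = -46
  (XY)[1][1] = (-10)*(1) + (-1)*(6) + (-10)*(3) = -46
XY =
[      -26        19 ]
[      -46       -46 ]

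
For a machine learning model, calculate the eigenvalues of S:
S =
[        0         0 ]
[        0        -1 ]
λ = -1, 0

Solve det(S - λI) = 0. For a 2×2 matrix the characteristic equation is λ² - (trace)λ + det = 0.
trace(S) = a + d = 0 - 1 = -1.
det(S) = a*d - b*c = (0)*(-1) - (0)*(0) = 0 - 0 = 0.
Characteristic equation: λ² - (-1)λ + (0) = 0.
Discriminant = (-1)² - 4*(0) = 1 - 0 = 1.
λ = (-1 ± √1) / 2 = (-1 ± 1) / 2 = -1, 0.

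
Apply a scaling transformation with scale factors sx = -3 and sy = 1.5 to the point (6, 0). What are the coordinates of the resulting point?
(-18, 0.0)

Scaling matrix:
[[-3, 0], [0, 1.50]]
Result: (6 × -3, 0 × 1.5) = (-18, 0.0)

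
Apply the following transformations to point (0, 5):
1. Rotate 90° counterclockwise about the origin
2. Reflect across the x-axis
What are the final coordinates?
(-5, 0)

Step 1: Rotate 90° → (-5, 0)
Step 2: Reflect across the x-axis → (-5, 0)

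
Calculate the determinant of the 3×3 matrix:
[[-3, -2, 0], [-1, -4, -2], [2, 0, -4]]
-32

Expansion along first row:
det = -3·det([[-4,-2],[0,-4]]) - -2·det([[-1,-2],[2,-4]]) + 0·det([[-1,-4],[2,0]])
    = -3·(-4·-4 - -2·0) - -2·(-1·-4 - -2·2) + 0·(-1·0 - -4·2)
    = -3·16 - -2·8 + 0·8
    = -48 + 16 + 0 = -32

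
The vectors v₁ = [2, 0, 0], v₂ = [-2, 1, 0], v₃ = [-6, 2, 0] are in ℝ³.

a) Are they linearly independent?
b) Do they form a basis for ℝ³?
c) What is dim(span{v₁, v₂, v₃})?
Not independent, not a basis, dim(span) = 2

Check whether v₃ can be written as a linear combination of v₁ and v₂.
v₃ = (-1)·v₁ + (2)·v₂ = [-6, 2, 0], so the three vectors are linearly dependent.
Thus they do not form a basis for ℝ³, and dim(span{v₁, v₂, v₃}) = 2 (spanned by v₁ and v₂).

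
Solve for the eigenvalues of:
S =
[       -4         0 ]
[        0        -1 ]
λ = -4, -1

Solve det(S - λI) = 0. For a 2×2 matrix the characteristic equation is λ² - (trace)λ + det = 0.
trace(S) = a + d = -4 - 1 = -5.
det(S) = a*d - b*c = (-4)*(-1) - (0)*(0) = 4 - 0 = 4.
Characteristic equation: λ² - (-5)λ + (4) = 0.
Discriminant = (-5)² - 4*(4) = 25 - 16 = 9.
λ = (-5 ± √9) / 2 = (-5 ± 3) / 2 = -4, -1.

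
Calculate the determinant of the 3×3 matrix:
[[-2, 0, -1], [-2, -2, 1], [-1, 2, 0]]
10

Expansion along first row:
det = -2·det([[-2,1],[2,0]]) - 0·det([[-2,1],[-1,0]]) + -1·det([[-2,-2],[-1,2]])
    = -2·(-2·0 - 1·2) - 0·(-2·0 - 1·-1) + -1·(-2·2 - -2·-1)
    = -2·-2 - 0·1 + -1·-6
    = 4 + 0 + 6 = 10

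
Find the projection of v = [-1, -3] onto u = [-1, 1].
[1, -1]

The projection of v onto u is proj_u(v) = ((v·u) / (u·u)) · u.
v·u = (-1)*(-1) + (-3)*(1) = -2.
u·u = (-1)*(-1) + (1)*(1) = 2.
coefficient = -2 / 2 = -1.
proj_u(v) = -1 · [-1, 1] = [1, -1].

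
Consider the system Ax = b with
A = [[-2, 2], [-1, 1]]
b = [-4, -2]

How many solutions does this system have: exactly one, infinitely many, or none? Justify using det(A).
Infinitely many solutions

det(A) = (-2)*(1) - (2)*(-1) = 0, so A is singular (column 2 is -1 times column 1).
b = [-4, -2] = 2 * column 1 of A, so b lies in the column space of A.
A singular matrix whose right-hand side is in its column space gives a 1-parameter family of solutions — infinitely many.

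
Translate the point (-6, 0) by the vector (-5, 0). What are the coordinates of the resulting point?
(-11, 0)

Translation by (-5, 0):
x' = -6 + -5 = -11
y' = 0 + 0 = 0
Homogeneous matrix: [[1, 0, -5], [0, 1, 0], [0, 0, 1]]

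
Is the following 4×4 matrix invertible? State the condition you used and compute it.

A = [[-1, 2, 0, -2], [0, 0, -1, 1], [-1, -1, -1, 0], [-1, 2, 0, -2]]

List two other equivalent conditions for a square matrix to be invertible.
No, not invertible; det(A) = 0 (two rows are equal, so the rows are linearly dependent). Equivalent conditions (failing for this A): rank(A) < 4; Ax = 0 has non-trivial solutions; 0 is an eigenvalue; the columns are linearly dependent.

To check invertibility, compute det(A).
In this matrix, row 0 and the last row are identical, so one row is a scalar multiple of another and the rows are linearly dependent.
A matrix with linearly dependent rows has det = 0 and is not invertible.
Equivalent failed conditions:
- rank(A) < 4.
- Ax = 0 has non-trivial solutions.
- 0 is an eigenvalue.
- The columns are linearly dependent.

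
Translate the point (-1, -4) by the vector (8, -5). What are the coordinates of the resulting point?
(7, -9)

Translation by (8, -5):
x' = -1 + 8 = 7
y' = -4 + -5 = -9
Homogeneous matrix: [[1, 0, 8], [0, 1, -5], [0, 0, 1]]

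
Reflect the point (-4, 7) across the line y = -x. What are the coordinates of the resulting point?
(-7, 4)

Reflection across line y = -x: (-4, 7) → (-7, 4)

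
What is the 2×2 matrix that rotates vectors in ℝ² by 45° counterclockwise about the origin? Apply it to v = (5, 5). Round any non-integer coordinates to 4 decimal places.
R = [[√2/2, -√2/2], [√2/2, √2/2]]; R·v = (0.0000, 7.0711)

A counterclockwise rotation by angle θ in ℝ² has matrix R(θ) = [[cos θ, -sin θ], [sin θ, cos θ]].
For θ = 45°: cos θ = √2/2, sin θ = √2/2.
R(45°) = [[√2/2, -√2/2], [√2/2, √2/2]].
R·v = [√2/2·5 + (-√2/2)·5, √2/2·5 + √2/2·5] = (0.0000, 7.0711).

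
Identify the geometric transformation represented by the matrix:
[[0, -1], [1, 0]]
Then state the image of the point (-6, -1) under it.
rotation by 90° counterclockwise; image of (-6, -1) is (1, -6)

This matches the form [[cos θ, -sin θ], [sin θ, cos θ]] of a rotation matrix; reading off cos θ and sin θ gives the angle.
The matrix [[0, -1], [1, 0]] represents: rotation by 90° counterclockwise.
Applying it to (-6, -1): [0·-6 + -1·-1, 1·-6 + 0·-1] = (1, -6).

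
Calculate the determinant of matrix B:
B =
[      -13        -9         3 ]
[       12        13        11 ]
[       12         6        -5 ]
det(B) = -277

Expand along row 0 (cofactor expansion): det(B) = a*(e*i - f*h) - b*(d*i - f*g) + c*(d*h - e*g), where the 3×3 is [[a, b, c], [d, e, f], [g, h, i]].
Minor M_00 = (13)*(-5) - (11)*(6) = -65 - 66 = -131.
Minor M_01 = (12)*(-5) - (11)*(12) = -60 - 132 = -192.
Minor M_02 = (12)*(6) - (13)*(12) = 72 - 156 = -84.
det(B) = (-13)*(-131) - (-9)*(-192) + (3)*(-84) = 1703 - 1728 - 252 = -277.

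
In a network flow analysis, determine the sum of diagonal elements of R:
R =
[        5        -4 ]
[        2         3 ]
tr(R) = 5 + 3 = 8

The trace of a square matrix is the sum of its diagonal entries.
Diagonal entries of R: R[0][0] = 5, R[1][1] = 3.
tr(R) = 5 + 3 = 8.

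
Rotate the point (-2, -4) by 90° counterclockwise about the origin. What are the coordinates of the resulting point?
(4, -2)

Rotation matrix R(θ) = [[cos θ, -sin θ], [sin θ, cos θ]]; for θ = 90°:
R = [[0, -1], [1, 0]]
Result: R × [-2, -4]ᵀ = [0·-2 + (-1)·-4, 1·-2 + (0)·-4]ᵀ = (4, -2)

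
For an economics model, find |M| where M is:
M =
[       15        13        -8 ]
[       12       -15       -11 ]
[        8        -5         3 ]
det(M) = -3592

Expand along row 0 (cofactor expansion): det(M) = a*(e*i - f*h) - b*(d*i - f*g) + c*(d*h - e*g), where the 3×3 is [[a, b, c], [d, e, f], [g, h, i]].
Minor M_00 = (-15)*(3) - (-11)*(-5) = -45 - 55 = -100.
Minor M_01 = (12)*(3) - (-11)*(8) = 36 + 88 = 124.
Minor M_02 = (12)*(-5) - (-15)*(8) = -60 + 120 = 60.
det(M) = (15)*(-100) - (13)*(124) + (-8)*(60) = -1500 - 1612 - 480 = -3592.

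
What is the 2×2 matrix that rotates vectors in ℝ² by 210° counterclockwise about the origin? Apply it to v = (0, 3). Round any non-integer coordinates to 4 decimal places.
R = [[-√3/2, 1/2], [-1/2, -√3/2]]; R·v = (1.5000, -2.5981)

A counterclockwise rotation by angle θ in ℝ² has matrix R(θ) = [[cos θ, -sin θ], [sin θ, cos θ]].
For θ = 210°: cos θ = -√3/2, sin θ = -1/2.
R(210°) = [[-√3/2, 1/2], [-1/2, -√3/2]].
R·v = [-√3/2·0 + (1/2)·3, -1/2·0 + -√3/2·3] = (1.5000, -2.5981).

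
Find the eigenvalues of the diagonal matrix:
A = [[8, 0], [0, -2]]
λ₁ = 8, λ₂ = -2

The characteristic polynomial of A is det(A - λI) = (8 - λ)(-2 - λ) = 0.
The roots are λ = 8 and λ = -2, so the eigenvalues are the diagonal entries.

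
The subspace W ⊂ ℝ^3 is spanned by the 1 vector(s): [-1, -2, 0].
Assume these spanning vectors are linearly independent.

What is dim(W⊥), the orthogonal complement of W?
dim(W⊥) = 2

For any subspace W of ℝ^n, dim(W) + dim(W⊥) = n (the whole-space dimension).
Here the given 1 vectors are linearly independent, so dim(W) = 1.
Thus dim(W⊥) = n - dim(W) = 3 - 1 = 2.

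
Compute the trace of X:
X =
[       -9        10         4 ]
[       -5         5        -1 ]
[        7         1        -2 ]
tr(X) = -9 + 5 - 2 = -6

The trace of a square matrix is the sum of its diagonal entries.
Diagonal entries of X: X[0][0] = -9, X[1][1] = 5, X[2][2] = -2.
tr(X) = -9 + 5 - 2 = -6.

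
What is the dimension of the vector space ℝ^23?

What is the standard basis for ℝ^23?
Dimension = 23; standard basis = {e_1, e_2, e_3, …, e_23}

ℝ^23 is the space of 23-tuples of real numbers; its dimension is 23.
The standard basis consists of 23 vectors: e_1, e_2, e_3, …, e_23, where e_i is the vector with 1 in position i and 0 elsewhere.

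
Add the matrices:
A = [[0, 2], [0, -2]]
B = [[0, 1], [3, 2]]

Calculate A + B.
[[0, 3], [3, 0]]

Add corresponding elements:
(0)+(0)=0
(2)+(1)=3
(0)+(3)=3
(-2)+(2)=0
A + B = [[0, 3], [3, 0]]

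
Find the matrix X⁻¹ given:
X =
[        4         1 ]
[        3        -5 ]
det(X) = -23
X⁻¹ =
[     5/23      1/23 ]
[     3/23     -4/23 ]

For a 2×2 matrix X = [[a, b], [c, d]] with det(X) ≠ 0, X⁻¹ = (1/det(X)) * [[d, -b], [-c, a]].
det(X) = (4)*(-5) - (1)*(3) = -20 - 3 = -23.
X⁻¹ = (1/-23) * [[-5, -1], [-3, 4]].
Dividing each entry by -23 and reducing:
X⁻¹ =
[     5/23      1/23 ]
[     3/23     -4/23 ]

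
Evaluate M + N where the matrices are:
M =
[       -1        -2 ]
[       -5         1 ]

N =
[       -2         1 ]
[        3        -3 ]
M + N =
[       -3        -1 ]
[       -2        -2 ]

Matrix addition is elementwise: (M+N)[i][j] = M[i][j] + N[i][j].
  (M+N)[0][0] = (-1) + (-2) = -3
  (M+N)[0][1] = (-2) + (1) = -1
  (M+N)[1][0] = (-5) + (3) = -2
  (M+N)[1][1] = (1) + (-3) = -2
M + N =
[       -3        -1 ]
[       -2        -2 ]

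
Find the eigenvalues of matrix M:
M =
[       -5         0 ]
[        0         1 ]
λ = -5, 1

Solve det(M - λI) = 0. For a 2×2 matrix the characteristic equation is λ² - (trace)λ + det = 0.
trace(M) = a + d = -5 + 1 = -4.
det(M) = a*d - b*c = (-5)*(1) - (0)*(0) = -5 - 0 = -5.
Characteristic equation: λ² - (-4)λ + (-5) = 0.
Discriminant = (-4)² - 4*(-5) = 16 + 20 = 36.
λ = (-4 ± √36) / 2 = (-4 ± 6) / 2 = -5, 1.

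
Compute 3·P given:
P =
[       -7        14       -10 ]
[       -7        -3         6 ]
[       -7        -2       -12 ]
3P =
[      -21        42       -30 ]
[      -21        -9        18 ]
[      -21        -6       -36 ]

Scalar multiplication is elementwise: (3P)[i][j] = 3 * P[i][j].
  (3P)[0][0] = 3 * (-7) = -21
  (3P)[0][1] = 3 * (14) = 42
  (3P)[0][2] = 3 * (-10) = -30
  (3P)[1][0] = 3 * (-7) = -21
  (3P)[1][1] = 3 * (-3) = -9
  (3P)[1][2] = 3 * (6) = 18
  (3P)[2][0] = 3 * (-7) = -21
  (3P)[2][1] = 3 * (-2) = -6
  (3P)[2][2] = 3 * (-12) = -36
3P =
[      -21        42       -30 ]
[      -21        -9        18 ]
[      -21        -6       -36 ]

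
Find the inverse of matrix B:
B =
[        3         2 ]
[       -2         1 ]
det(B) = 7
B⁻¹ =
[      1/7      -2/7 ]
[      2/7       3/7 ]

For a 2×2 matrix B = [[a, b], [c, d]] with det(B) ≠ 0, B⁻¹ = (1/det(B)) * [[d, -b], [-c, a]].
det(B) = (3)*(1) - (2)*(-2) = 3 + 4 = 7.
B⁻¹ = (1/7) * [[1, -2], [2, 3]].
Dividing each entry by 7 and reducing:
B⁻¹ =
[      1/7      -2/7 ]
[      2/7       3/7 ]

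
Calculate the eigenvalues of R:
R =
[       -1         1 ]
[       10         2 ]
λ = -3, 4

Solve det(R - λI) = 0. For a 2×2 matrix the characteristic equation is λ² - (trace)λ + det = 0.
trace(R) = a + d = -1 + 2 = 1.
det(R) = a*d - b*c = (-1)*(2) - (1)*(10) = -2 - 10 = -12.
Characteristic equation: λ² - (1)λ + (-12) = 0.
Discriminant = (1)² - 4*(-12) = 1 + 48 = 49.
λ = (1 ± √49) / 2 = (1 ± 7) / 2 = -3, 4.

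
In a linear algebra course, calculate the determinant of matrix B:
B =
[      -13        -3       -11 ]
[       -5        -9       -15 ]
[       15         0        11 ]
det(B) = 312

Expand along row 0 (cofactor expansion): det(B) = a*(e*i - f*h) - b*(d*i - f*g) + c*(d*h - e*g), where the 3×3 is [[a, b, c], [d, e, f], [g, h, i]].
Minor M_00 = (-9)*(11) - (-15)*(0) = -99 - 0 = -99.
Minor M_01 = (-5)*(11) - (-15)*(15) = -55 + 225 = 170.
Minor M_02 = (-5)*(0) - (-9)*(15) = 0 + 135 = 135.
det(B) = (-13)*(-99) - (-3)*(170) + (-11)*(135) = 1287 + 510 - 1485 = 312.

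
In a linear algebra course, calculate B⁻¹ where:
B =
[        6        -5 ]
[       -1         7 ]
det(B) = 37
B⁻¹ =
[     7/37      5/37 ]
[     1/37      6/37 ]

For a 2×2 matrix B = [[a, b], [c, d]] with det(B) ≠ 0, B⁻¹ = (1/det(B)) * [[d, -b], [-c, a]].
det(B) = (6)*(7) - (-5)*(-1) = 42 - 5 = 37.
B⁻¹ = (1/37) * [[7, 5], [1, 6]].
Dividing each entry by 37 and reducing:
B⁻¹ =
[     7/37      5/37 ]
[     1/37      6/37 ]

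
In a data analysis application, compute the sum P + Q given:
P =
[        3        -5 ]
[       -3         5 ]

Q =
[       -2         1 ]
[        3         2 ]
P + Q =
[        1        -4 ]
[        0         7 ]

Matrix addition is elementwise: (P+Q)[i][j] = P[i][j] + Q[i][j].
  (P+Q)[0][0] = (3) + (-2) = 1
  (P+Q)[0][1] = (-5) + (1) = -4
  (P+Q)[1][0] = (-3) + (3) = 0
  (P+Q)[1][1] = (5) + (2) = 7
P + Q =
[        1        -4 ]
[        0         7 ]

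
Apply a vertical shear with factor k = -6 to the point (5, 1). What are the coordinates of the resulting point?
(5, -29)

Shear matrix for vertical shear with factor k = -6:
[[1, 0], [-6, 1]]
Result: (5, 1) → (5, -29)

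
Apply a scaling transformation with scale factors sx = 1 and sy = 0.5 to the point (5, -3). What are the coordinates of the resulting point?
(5, -1.5)

Scaling matrix:
[[1, 0], [0, 0.50]]
Result: (5 × 1, -3 × 0.5) = (5, -1.5)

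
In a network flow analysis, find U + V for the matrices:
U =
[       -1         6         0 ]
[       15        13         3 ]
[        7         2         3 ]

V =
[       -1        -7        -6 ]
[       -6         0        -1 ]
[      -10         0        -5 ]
U + V =
[       -2        -1        -6 ]
[        9        13         2 ]
[       -3         2        -2 ]

Matrix addition is elementwise: (U+V)[i][j] = U[i][j] + V[i][j].
  (U+V)[0][0] = (-1) + (-1) = -2
  (U+V)[0][1] = (6) + (-7) = -1
  (U+V)[0][2] = (0) + (-6) = -6
  (U+V)[1][0] = (15) + (-6) = 9
  (U+V)[1][1] = (13) + (0) = 13
  (U+V)[1][2] = (3) + (-1) = 2
  (U+V)[2][0] = (7) + (-10) = -3
  (U+V)[2][1] = (2) + (0) = 2
  (U+V)[2][2] = (3) + (-5) = -2
U + V =
[       -2        -1        -6 ]
[        9        13         2 ]
[       -3         2        -2 ]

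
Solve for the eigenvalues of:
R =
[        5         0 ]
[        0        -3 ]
λ = -3, 5

Solve det(R - λI) = 0. For a 2×2 matrix the characteristic equation is λ² - (trace)λ + det = 0.
trace(R) = a + d = 5 - 3 = 2.
det(R) = a*d - b*c = (5)*(-3) - (0)*(0) = -15 - 0 = -15.
Characteristic equation: λ² - (2)λ + (-15) = 0.
Discriminant = (2)² - 4*(-15) = 4 + 60 = 64.
λ = (2 ± √64) / 2 = (2 ± 8) / 2 = -3, 5.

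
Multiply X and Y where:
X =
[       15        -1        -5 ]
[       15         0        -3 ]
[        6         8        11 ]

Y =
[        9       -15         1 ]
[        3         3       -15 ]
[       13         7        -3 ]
XY =
[       67      -263        45 ]
[       96      -246        24 ]
[      221        11      -147 ]

Matrix multiplication: (XY)[i][j] = sum over k of X[i][k] * Y[k][j].
  (XY)[0][0] = (15)*(9) + (-1)*(3) + (-5)*(13) = 67
  (XY)[0][1] = (15)*(-15) + (-1)*(3) + (-5)*(7) = -263
  (XY)[0][2] = (15)*(1) + (-1)*(-15) + (-5)*(-3) = 45
  (XY)[1][0] = (15)*(9) + (0)*(3) + (-3)*(13) = 96
  (XY)[1][1] = (15)*(-15) + (0)*(3) + (-3)*(7) = -246
  (XY)[1][2] = (15)*(1) + (0)*(-15) + (-3)*(-3) = 24
  (XY)[2][0] = (6)*(9) + (8)*(3) + (11)*(13) = 221
  (XY)[2][1] = (6)*(-15) + (8)*(3) + (11)*(7) = 11
  (XY)[2][2] = (6)*(1) + (8)*(-15) + (11)*(-3) = -147
XY =
[       67      -263        45 ]
[       96      -246        24 ]
[      221        11      -147 ]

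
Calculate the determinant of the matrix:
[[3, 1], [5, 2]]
1

For a 2×2 matrix [[a, b], [c, d]], det = ad - bc
det = (3)(2) - (1)(5) = 6 - 5 = 1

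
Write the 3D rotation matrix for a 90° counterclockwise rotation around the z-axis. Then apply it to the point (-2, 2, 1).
R = [[0, -1, 0], [1, 0, 0], [0, 0, 1]]; R·(-2, 2, 1) = (-2, -2, 1)

Rotation matrix for 90° around z-axis:
cos(90°) = 0, sin(90°) = 1
R = [[0, -1, 0], [1, 0, 0], [0, 0, 1]]
Apply to (-2, 2, 1): R·[-2, 2, 1]ᵀ = (-2, -2, 1)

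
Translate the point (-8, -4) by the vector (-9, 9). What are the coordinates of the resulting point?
(-17, 5)

Translation by (-9, 9):
x' = -8 + -9 = -17
y' = -4 + 9 = 5
Homogeneous matrix: [[1, 0, -9], [0, 1, 9], [0, 0, 1]]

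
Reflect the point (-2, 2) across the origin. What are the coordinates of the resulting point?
(2, -2)

Reflection across origin: (-2, 2) → (2, -2)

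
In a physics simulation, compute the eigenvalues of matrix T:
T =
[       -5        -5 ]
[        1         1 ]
λ = -4, 0

Solve det(T - λI) = 0. For a 2×2 matrix the characteristic equation is λ² - (trace)λ + det = 0.
trace(T) = a + d = -5 + 1 = -4.
det(T) = a*d - b*c = (-5)*(1) - (-5)*(1) = -5 + 5 = 0.
Characteristic equation: λ² - (-4)λ + (0) = 0.
Discriminant = (-4)² - 4*(0) = 16 - 0 = 16.
λ = (-4 ± √16) / 2 = (-4 ± 4) / 2 = -4, 0.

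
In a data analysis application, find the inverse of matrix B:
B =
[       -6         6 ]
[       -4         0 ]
det(B) = 24
B⁻¹ =
[        0      -1/4 ]
[      1/6      -1/4 ]

For a 2×2 matrix B = [[a, b], [c, d]] with det(B) ≠ 0, B⁻¹ = (1/det(B)) * [[d, -b], [-c, a]].
det(B) = (-6)*(0) - (6)*(-4) = 0 + 24 = 24.
B⁻¹ = (1/24) * [[0, -6], [4, -6]].
Dividing each entry by 24 and reducing:
B⁻¹ =
[        0      -1/4 ]
[      1/6      -1/4 ]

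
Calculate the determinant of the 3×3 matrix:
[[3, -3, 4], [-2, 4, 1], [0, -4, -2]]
32

Expansion along first row:
det = 3·det([[4,1],[-4,-2]]) - -3·det([[-2,1],[0,-2]]) + 4·det([[-2,4],[0,-4]])
    = 3·(4·-2 - 1·-4) - -3·(-2·-2 - 1·0) + 4·(-2·-4 - 4·0)
    = 3·-4 - -3·4 + 4·8
    = -12 + 12 + 32 = 32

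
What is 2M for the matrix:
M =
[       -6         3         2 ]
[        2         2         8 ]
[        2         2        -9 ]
2M =
[      -12         6         4 ]
[        4         4        16 ]
[        4         4       -18 ]

Scalar multiplication is elementwise: (2M)[i][j] = 2 * M[i][j].
  (2M)[0][0] = 2 * (-6) = -12
  (2M)[0][1] = 2 * (3) = 6
  (2M)[0][2] = 2 * (2) = 4
  (2M)[1][0] = 2 * (2) = 4
  (2M)[1][1] = 2 * (2) = 4
  (2M)[1][2] = 2 * (8) = 16
  (2M)[2][0] = 2 * (2) = 4
  (2M)[2][1] = 2 * (2) = 4
  (2M)[2][2] = 2 * (-9) = -18
2M =
[      -12         6         4 ]
[        4         4        16 ]
[        4         4       -18 ]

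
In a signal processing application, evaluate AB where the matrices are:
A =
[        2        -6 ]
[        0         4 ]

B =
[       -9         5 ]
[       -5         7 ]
AB =
[       12       -32 ]
[      -20        28 ]

Matrix multiplication: (AB)[i][j] = sum over k of A[i][k] * B[k][j].
  (AB)[0][0] = (2)*(-9) + (-6)*(-5) = 12
  (AB)[0][1] = (2)*(5) + (-6)*(7) = -32
  (AB)[1][0] = (0)*(-9) + (4)*(-5) = -20
  (AB)[1][1] = (0)*(5) + (4)*(7) = 28
AB =
[       12       -32 ]
[      -20        28 ]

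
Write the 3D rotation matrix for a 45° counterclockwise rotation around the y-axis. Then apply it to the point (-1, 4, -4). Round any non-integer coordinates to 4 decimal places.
R = [[√2/2, 0, √2/2], [0, 1, 0], [-√2/2, 0, √2/2]]; R·(-1, 4, -4) = (-3.5355, 4.0000, -2.1213)

Rotation matrix for 45° around y-axis:
cos(45°) = √2/2, sin(45°) = √2/2
R = [[√2/2, 0, √2/2], [0, 1, 0], [-√2/2, 0, √2/2]]
Apply to (-1, 4, -4): R·[-1, 4, -4]ᵀ = (-3.5355, 4.0000, -2.1213)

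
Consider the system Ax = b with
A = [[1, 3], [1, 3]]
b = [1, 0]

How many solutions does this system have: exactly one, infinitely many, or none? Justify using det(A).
No solution

det(A) = (1)*(3) - (3)*(1) = 0, so A is singular.
The column space of A is span(column 1) = span([1, 1]).
b = [1, 0] is not a scalar multiple of column 1, so b ∉ column space and the system is inconsistent — no solution.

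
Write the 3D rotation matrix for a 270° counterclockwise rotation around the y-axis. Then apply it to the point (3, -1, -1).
R = [[0, 0, -1], [0, 1, 0], [1, 0, 0]]; R·(3, -1, -1) = (1, -1, 3)

Rotation matrix for 270° around y-axis:
cos(270°) = 0, sin(270°) = -1
R = [[0, 0, -1], [0, 1, 0], [1, 0, 0]]
Apply to (3, -1, -1): R·[3, -1, -1]ᵀ = (1, -1, 3)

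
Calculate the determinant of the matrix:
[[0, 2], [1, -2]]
-2

For a 2×2 matrix [[a, b], [c, d]], det = ad - bc
det = (0)(-2) - (2)(1) = 0 - 2 = -2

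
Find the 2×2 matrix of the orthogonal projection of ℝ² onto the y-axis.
[[0, 0], [0, 1]]

The orthogonal projection onto the line spanned by a nonzero vector u = (a, b) has matrix P = (u uᵀ) / (uᵀ u) = (1/(a² + b²)) · [[a², ab], [ab, b²]].
Here u = (0, 1), so a² + b² = 0 + 1 = 1.
P = (1/1) · [[0, 0], [0, 1]] = [[0, 0], [0, 1]].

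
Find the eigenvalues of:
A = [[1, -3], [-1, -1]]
λ = -2, 2

Solve det(A - λI) = 0. For a 2×2 matrix this is λ² - (trace)λ + det = 0.
trace(A) = 1 - 1 = 0.
det(A) = (1)*(-1) - (-3)*(-1) = -1 - 3 = -4.
Characteristic equation: λ² - (0)λ + (-4) = 0.
Discriminant: (0)² - 4*(-4) = 0 + 16 = 16.
Roots: λ = (0 ± √16) / 2 = -2, 2.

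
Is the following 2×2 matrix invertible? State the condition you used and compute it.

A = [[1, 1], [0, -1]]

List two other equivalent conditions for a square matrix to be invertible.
Yes, invertible; det(A) = -1 ≠ 0. Equivalent conditions: rank(A) = 2; Ax = 0 has only the trivial solution; 0 is not an eigenvalue; the columns of A are linearly independent.

To check invertibility, compute det(A).
The given matrix is triangular, so det(A) equals the product of its diagonal entries = -1 ≠ 0.
Since det(A) ≠ 0, A is invertible.
Equivalent conditions for a square matrix A to be invertible:
- rank(A) = 2 (full rank).
- The homogeneous system Ax = 0 has only the trivial solution x = 0.
- 0 is not an eigenvalue of A.
- The columns (equivalently rows) of A are linearly independent.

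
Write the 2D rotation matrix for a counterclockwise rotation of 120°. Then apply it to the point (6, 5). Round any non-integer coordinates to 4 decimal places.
R = [[-1/2, -√3/2], [√3/2, -1/2]]; R·(6, 5) = (-7.3301, 2.6962)

Rotation matrix formula: R(θ) = [[cos θ, -sin θ], [sin θ, cos θ]]
For θ = 120°:
cos(120°) = -1/2
sin(120°) = √3/2
R = [[-1/2, -√3/2], [√3/2, -1/2]]
Apply to (6, 5): [-1/2·6 + (-√3/2)·5, √3/2·6 + -1/2·5] = (-7.3301, 2.6962)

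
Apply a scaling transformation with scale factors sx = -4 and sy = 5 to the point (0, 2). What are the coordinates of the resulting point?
(0, 10)

Scaling matrix:
[[-4, 0], [0, 5]]
Result: (0 × -4, 2 × 5) = (0, 10)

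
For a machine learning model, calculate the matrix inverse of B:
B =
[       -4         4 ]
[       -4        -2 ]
det(B) = 24
B⁻¹ =
[    -1/12      -1/6 ]
[      1/6      -1/6 ]

For a 2×2 matrix B = [[a, b], [c, d]] with det(B) ≠ 0, B⁻¹ = (1/det(B)) * [[d, -b], [-c, a]].
det(B) = (-4)*(-2) - (4)*(-4) = 8 + 16 = 24.
B⁻¹ = (1/24) * [[-2, -4], [4, -4]].
Dividing each entry by 24 and reducing:
B⁻¹ =
[    -1/12      -1/6 ]
[      1/6      -1/6 ]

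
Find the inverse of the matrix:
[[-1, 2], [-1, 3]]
[[-3, 2], [-1, 1]]

For [[a,b],[c,d]], inverse = (1/det)·[[d,-b],[-c,a]]
det = -1·3 - 2·-1 = -1
Inverse = (1/-1)·[[3, -2], [1, -1]]
        = [[-3, 2], [-1, 1]]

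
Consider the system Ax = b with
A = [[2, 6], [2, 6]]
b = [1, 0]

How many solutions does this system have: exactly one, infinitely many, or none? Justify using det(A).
No solution

det(A) = (2)*(6) - (6)*(2) = 0, so A is singular.
The column space of A is span(column 1) = span([2, 2]).
b = [1, 0] is not a scalar multiple of column 1, so b ∉ column space and the system is inconsistent — no solution.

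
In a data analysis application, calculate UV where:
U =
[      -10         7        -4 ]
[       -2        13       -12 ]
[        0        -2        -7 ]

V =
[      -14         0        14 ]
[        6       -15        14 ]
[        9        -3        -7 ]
UV =
[      146       -93       -14 ]
[       -2      -159       238 ]
[      -75        51        21 ]

Matrix multiplication: (UV)[i][j] = sum over k of U[i][k] * V[k][j].
  (UV)[0][0] = (-10)*(-14) + (7)*(6) + (-4)*(9) = 146
  (UV)[0][1] = (-10)*(0) + (7)*(-15) + (-4)*(-3) = -93
  (UV)[0][2] = (-10)*(14) + (7)*(14) + (-4)*(-7) = -14
  (UV)[1][0] = (-2)*(-14) + (13)*(6) + (-12)*(9) = -2
  (UV)[1][1] = (-2)*(0) + (13)*(-15) + (-12)*(-3) = -159
  (UV)[1][2] = (-2)*(14) + (13)*(14) + (-12)*(-7) = 238
  (UV)[2][0] = (0)*(-14) + (-2)*(6) + (-7)*(9) = -75
  (UV)[2][1] = (0)*(0) + (-2)*(-15) + (-7)*(-3) = 51
  (UV)[2][2] = (0)*(14) + (-2)*(14) + (-7)*(-7) = 21
UV =
[      146       -93       -14 ]
[       -2      -159       238 ]
[      -75        51        21 ]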